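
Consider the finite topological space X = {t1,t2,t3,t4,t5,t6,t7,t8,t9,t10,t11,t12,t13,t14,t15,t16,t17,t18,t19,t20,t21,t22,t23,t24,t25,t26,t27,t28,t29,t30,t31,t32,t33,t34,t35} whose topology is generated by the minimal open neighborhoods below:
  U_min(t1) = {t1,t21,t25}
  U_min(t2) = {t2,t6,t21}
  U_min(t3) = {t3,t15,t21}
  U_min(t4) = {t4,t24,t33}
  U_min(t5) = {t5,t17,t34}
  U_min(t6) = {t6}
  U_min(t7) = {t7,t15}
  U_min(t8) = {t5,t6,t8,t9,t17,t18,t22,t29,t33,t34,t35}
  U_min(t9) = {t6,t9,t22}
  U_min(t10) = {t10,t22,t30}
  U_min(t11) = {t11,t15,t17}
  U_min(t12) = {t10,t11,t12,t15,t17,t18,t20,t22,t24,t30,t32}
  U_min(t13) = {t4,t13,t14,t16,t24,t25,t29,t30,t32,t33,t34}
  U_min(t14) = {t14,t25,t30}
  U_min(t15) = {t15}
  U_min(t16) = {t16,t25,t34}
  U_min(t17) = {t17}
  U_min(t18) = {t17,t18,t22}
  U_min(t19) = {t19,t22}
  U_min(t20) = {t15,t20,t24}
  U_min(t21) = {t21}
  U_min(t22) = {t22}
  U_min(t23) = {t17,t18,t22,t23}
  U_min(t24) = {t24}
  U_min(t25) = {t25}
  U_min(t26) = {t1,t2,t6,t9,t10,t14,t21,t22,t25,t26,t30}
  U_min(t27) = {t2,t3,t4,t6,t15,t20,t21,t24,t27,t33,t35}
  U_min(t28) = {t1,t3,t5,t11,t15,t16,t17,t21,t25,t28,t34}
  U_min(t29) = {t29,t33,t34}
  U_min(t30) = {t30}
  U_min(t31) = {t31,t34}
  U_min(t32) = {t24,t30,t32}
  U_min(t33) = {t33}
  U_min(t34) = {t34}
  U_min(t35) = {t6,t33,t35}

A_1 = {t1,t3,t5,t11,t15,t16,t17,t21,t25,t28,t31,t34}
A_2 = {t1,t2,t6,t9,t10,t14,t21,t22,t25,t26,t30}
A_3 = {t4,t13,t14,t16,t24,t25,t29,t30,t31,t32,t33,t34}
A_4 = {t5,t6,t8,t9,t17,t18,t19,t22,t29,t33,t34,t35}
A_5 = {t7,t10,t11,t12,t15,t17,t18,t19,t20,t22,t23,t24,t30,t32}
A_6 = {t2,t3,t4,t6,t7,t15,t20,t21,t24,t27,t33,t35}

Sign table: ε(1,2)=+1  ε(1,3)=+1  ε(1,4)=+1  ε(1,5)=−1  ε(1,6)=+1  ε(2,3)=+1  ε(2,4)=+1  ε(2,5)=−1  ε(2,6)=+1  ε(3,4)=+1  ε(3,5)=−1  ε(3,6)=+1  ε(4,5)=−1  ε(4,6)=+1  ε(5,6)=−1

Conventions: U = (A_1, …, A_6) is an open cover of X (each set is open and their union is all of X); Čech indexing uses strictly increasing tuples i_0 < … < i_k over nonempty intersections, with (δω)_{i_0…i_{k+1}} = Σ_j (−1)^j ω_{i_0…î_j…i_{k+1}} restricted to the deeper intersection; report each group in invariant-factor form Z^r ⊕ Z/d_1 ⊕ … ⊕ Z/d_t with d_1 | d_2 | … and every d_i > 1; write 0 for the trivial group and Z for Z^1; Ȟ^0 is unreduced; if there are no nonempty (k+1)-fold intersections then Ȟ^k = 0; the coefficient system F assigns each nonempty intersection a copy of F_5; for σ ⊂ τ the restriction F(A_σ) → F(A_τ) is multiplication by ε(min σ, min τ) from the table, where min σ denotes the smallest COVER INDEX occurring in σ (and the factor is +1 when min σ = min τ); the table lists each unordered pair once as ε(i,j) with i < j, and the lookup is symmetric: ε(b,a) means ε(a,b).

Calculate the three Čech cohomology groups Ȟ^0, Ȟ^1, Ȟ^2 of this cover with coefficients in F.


nerve of the cover:
  A12={t1,t21,t25} A13={t16,t25,t31,t34} A14={t5,t17,t34} A15={t11,t15,t17} A16={t3,t15,t21} A23={t14,t25,t30} A24={t6,t9,t22} A25={t10,t22,t30} A26={t2,t6,t21} A34={t29,t33,t34} A35={t24,t30,t32} A36={t4,t24,t33} A45={t17,t18,t19,t22} A46={t6,t33,t35} A56={t7,t15,t20,t24}
  A123={t25} A126={t21} A134={t34} A145={t17} A156={t15} A235={t30} A245={t22} A246={t6} A346={t33} A356={t24}
C dims 6,15,10; δ0: rk_F5 5; δ1: rk_F5 10
Ȟ^0 = (6 − 5) − 0 = 1, so Ȟ^0 ≅ Z/5
Ȟ^1 = (15 − 10) − 5 = 0, so Ȟ^1 ≅ 0
Ȟ^2 = (10 − 0) − 10 = 0, so Ȟ^2 ≅ 0

Ȟ^0 = Z/5, Ȟ^1 = 0, Ȟ^2 = 0


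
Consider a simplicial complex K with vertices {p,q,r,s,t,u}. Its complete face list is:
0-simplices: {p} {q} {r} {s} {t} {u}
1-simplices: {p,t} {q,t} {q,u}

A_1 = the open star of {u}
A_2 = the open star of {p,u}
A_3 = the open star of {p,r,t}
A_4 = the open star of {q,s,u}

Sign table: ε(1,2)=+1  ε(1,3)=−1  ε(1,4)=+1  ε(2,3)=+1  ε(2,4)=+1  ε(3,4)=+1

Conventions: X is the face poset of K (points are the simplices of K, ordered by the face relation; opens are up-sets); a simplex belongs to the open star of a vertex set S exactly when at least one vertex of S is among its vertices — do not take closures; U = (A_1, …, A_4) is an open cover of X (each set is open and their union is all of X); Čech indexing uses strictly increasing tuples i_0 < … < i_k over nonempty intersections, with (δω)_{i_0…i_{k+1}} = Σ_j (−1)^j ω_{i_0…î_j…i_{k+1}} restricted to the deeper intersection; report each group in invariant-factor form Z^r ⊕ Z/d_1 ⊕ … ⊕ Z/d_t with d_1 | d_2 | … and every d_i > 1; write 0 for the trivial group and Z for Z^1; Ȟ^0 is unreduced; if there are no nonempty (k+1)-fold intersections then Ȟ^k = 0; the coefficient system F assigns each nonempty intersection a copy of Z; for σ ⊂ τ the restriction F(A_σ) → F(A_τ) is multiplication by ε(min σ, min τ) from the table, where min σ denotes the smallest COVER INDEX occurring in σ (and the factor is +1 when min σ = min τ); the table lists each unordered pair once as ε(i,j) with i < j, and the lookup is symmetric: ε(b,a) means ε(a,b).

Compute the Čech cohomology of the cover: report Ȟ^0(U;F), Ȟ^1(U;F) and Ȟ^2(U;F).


Ȟ^0 = Z, Ȟ^1 = Z and Ȟ^2 = 0

nerve simplices:
  A1={{u},{q,u}} A2={{p},{u},{p,t},{q,u}} A3={{p},{r},{t},{p,t},{q,t}} A4={{q},{s},{u},{q,t},{q,u}}
  A12={{u},{q,u}} A14={{u},{q,u}} A23={{p},{p,t}} A24={{u},{q,u}} A34={{q,t}}
  A124={{u},{q,u}}
C dims 4,5,1; δ0: rk 3, SNF 1^3; δ1: rk 1, SNF 1^1
degree 0: 4−3−0 = 1 → Ȟ^0 ≅ Z
degree 1: 5−1−3 = 1 → Ȟ^1 ≅ Z
degree 2: 1−0−1 = 0 → Ȟ^2 ≅ 0


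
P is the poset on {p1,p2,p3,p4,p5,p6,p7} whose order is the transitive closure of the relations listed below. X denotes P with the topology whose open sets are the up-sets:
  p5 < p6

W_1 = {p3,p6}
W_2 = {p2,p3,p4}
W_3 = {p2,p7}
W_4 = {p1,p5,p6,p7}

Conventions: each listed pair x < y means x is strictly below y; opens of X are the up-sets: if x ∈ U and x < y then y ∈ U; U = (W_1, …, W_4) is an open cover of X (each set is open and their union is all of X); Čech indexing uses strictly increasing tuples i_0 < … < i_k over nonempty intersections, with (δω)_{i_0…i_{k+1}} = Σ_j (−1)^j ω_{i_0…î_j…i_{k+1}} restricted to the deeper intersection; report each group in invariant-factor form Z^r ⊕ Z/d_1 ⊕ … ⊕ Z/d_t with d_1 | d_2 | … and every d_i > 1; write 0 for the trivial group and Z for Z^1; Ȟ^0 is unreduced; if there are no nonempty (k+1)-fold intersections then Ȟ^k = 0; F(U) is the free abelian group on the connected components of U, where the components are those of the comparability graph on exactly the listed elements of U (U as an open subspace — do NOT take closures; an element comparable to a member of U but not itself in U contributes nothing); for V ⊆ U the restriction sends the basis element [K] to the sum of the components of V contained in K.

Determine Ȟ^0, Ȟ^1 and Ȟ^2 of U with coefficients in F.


intersection data:
  W12={p3} W14={p6} W23={p2} W34={p7}
components per intersection:
  W1: {p3} {p6}
  W2: {p2} {p3} {p4}
  W3: {p2} {p7}
  W4: {p1} {p5,p6} {p7}
  W12: {p3}
  W14: {p6}
  W23: {p2}
  W34: {p7}
C dims 10,4; δ0: rk 4, SNF 1^4
Ȟ^0 = (10 − 4) − 0 = 6, so Ȟ^0 ≅ Z^6
Ȟ^1 = (4 − 0) − 4 = 0, so Ȟ^1 ≅ 0
Ȟ^2 = (0 − 0) − 0 = 0, so Ȟ^2 ≅ 0

Ȟ^0 = Z^6, Ȟ^1 = 0, Ȟ^2 = 0


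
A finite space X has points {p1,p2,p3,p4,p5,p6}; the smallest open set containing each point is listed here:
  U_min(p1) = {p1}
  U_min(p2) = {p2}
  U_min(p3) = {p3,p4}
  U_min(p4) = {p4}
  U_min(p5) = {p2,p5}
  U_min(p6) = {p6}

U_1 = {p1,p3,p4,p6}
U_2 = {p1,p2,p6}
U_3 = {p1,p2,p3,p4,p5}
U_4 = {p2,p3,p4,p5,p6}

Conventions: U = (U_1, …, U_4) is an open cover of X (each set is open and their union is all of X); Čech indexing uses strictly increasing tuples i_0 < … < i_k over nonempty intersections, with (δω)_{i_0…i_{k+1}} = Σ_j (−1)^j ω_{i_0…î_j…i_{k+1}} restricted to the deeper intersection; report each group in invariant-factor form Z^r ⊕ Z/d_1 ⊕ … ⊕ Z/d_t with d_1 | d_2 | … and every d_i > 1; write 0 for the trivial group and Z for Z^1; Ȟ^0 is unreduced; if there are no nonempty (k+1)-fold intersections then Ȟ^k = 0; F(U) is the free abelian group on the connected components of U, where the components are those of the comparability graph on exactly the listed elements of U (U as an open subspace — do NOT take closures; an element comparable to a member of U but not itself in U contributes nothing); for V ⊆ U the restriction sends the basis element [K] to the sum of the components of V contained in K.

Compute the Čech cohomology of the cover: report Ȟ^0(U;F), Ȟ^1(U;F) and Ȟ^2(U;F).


Ȟ^0 ≅ Z^4; Ȟ^1 ≅ 0; Ȟ^2 ≅ 0

nerve simplices:
  U12={p1,p6} U13={p1,p3,p4} U14={p3,p4,p6} U23={p1,p2} U24={p2,p6} U34={p2,p3,p4,p5}
  U123={p1} U124={p6} U134={p3,p4} U234={p2}
components per intersection:
  U1: {p1} {p3,p4} {p6}
  U2: {p1} {p2} {p6}
  U3: {p1} {p2,p5} {p3,p4}
  U4: {p2,p5} {p3,p4} {p6}
  U12: {p1} {p6}
  U13: {p1} {p3,p4}
  U14: {p3,p4} {p6}
  U23: {p1} {p2}
  U24: {p2} {p6}
  U34: {p2,p5} {p3,p4}
  U123: {p1}
  U124: {p6}
  U134: {p3,p4}
  U234: {p2}
C dims 12,12,4; δ0: rk 8, SNF 1^8; δ1: rk 4, SNF 1^4
degree 0: 12−8−0 = 4 → Ȟ^0 ≅ Z^4
degree 1: 12−4−8 = 0 → Ȟ^1 ≅ 0
degree 2: 4−0−4 = 0 → Ȟ^2 ≅ 0


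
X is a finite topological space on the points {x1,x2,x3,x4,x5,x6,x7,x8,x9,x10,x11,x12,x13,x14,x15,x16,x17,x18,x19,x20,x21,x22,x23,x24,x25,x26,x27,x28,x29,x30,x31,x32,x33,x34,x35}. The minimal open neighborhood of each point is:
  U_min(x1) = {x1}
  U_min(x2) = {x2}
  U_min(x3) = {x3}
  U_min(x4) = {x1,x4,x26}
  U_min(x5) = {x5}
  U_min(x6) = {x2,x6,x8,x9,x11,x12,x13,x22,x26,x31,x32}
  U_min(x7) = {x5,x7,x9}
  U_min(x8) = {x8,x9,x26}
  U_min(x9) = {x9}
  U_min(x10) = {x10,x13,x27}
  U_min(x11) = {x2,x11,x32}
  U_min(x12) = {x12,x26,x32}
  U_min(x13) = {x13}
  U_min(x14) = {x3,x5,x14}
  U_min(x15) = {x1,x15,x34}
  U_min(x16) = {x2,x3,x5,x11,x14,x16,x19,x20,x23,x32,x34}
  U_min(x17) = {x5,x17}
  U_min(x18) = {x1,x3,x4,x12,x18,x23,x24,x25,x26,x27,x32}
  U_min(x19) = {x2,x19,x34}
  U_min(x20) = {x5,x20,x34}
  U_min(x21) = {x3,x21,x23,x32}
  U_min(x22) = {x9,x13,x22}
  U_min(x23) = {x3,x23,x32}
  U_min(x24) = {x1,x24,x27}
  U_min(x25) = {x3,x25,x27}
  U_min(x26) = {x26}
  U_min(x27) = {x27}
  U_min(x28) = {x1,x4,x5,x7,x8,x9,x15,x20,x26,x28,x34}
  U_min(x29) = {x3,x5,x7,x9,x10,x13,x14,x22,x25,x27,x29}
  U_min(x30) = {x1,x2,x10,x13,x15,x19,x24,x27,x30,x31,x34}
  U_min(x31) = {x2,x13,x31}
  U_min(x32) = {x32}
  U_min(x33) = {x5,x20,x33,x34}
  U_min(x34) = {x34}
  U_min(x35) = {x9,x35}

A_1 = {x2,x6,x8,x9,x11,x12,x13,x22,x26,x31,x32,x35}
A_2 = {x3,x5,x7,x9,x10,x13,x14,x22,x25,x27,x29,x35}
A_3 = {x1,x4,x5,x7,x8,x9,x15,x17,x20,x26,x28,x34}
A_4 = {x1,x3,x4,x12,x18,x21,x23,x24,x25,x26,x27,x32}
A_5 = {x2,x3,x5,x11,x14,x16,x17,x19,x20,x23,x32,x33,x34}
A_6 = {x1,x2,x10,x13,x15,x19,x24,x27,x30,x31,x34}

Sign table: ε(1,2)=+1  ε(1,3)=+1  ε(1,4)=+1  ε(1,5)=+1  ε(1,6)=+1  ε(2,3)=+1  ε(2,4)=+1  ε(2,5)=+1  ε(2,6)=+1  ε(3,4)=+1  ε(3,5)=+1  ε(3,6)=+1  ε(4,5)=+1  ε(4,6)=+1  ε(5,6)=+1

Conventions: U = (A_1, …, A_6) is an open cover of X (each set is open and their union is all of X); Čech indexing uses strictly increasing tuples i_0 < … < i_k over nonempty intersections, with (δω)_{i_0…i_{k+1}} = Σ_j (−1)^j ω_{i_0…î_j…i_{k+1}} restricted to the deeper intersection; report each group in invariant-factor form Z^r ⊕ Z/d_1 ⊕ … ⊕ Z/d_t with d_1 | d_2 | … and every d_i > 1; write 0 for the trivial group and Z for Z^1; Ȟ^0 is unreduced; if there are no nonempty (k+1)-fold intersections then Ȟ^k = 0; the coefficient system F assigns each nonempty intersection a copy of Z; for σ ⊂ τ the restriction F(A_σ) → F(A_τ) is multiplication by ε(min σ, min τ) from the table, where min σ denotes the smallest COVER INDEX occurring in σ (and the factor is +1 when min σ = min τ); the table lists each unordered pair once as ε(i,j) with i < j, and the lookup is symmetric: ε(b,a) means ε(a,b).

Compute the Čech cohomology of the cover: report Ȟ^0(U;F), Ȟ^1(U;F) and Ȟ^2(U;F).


nerve simplices:
  A12={x9,x13,x22,x35} A13={x8,x9,x26} A14={x12,x26,x32} A15={x2,x11,x32} A16={x2,x13,x31} A23={x5,x7,x9} A24={x3,x25,x27} A25={x3,x5,x14} A26={x10,x13,x27} A34={x1,x4,x26} A35={x5,x17,x20,x34} A36={x1,x15,x34} A45={x3,x23,x32} A46={x1,x24,x27} A56={x2,x19,x34}
  A123={x9} A126={x13} A134={x26} A145={x32} A156={x2} A235={x5} A245={x3} A246={x27} A346={x1} A356={x34}
C dims 6,15,10; δ0: rk 5, SNF 1^5; δ1: rk 10, SNF 1^9·2
degree 0: 6−5−0 = 1 → Ȟ^0 ≅ Z
degree 1: 15−10−5 = 0 → Ȟ^1 ≅ 0
degree 2: 10−0−10 = 0 plus torsion [2] → Ȟ^2 ≅ Z/2

Ȟ^0(U;F) ≅ Z, Ȟ^1(U;F) ≅ 0 and Ȟ^2(U;F) ≅ Z/2


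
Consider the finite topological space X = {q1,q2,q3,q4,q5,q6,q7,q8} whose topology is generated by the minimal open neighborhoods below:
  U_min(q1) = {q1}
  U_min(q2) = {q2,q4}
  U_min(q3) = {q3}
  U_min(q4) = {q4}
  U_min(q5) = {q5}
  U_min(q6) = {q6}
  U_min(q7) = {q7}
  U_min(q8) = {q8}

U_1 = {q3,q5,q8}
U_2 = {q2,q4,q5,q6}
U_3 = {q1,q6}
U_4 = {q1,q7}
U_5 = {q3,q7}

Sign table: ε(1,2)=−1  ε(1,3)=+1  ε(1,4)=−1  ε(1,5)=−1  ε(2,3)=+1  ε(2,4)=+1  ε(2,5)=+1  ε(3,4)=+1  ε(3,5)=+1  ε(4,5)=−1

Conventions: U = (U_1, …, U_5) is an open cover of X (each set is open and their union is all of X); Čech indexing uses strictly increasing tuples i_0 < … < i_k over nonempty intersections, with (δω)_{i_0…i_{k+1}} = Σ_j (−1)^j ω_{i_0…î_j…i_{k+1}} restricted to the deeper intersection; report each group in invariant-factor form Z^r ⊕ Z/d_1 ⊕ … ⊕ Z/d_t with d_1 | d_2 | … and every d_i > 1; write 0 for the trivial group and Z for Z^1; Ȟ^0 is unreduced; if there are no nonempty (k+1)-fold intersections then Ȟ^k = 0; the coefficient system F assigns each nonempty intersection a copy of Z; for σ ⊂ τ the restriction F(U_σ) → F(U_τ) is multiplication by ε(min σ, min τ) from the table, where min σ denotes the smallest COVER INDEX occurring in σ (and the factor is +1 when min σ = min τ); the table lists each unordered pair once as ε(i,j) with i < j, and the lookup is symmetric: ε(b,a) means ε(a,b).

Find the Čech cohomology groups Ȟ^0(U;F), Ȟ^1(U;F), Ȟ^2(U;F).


intersection data:
  U12={q5} U15={q3} U23={q6} U34={q1} U45={q7}
C dims 5,5; δ0: rk 5, SNF 1^4·2
Ȟ^0 = (5 − 5) − 0 = 0, so Ȟ^0 ≅ 0
Ȟ^1 = (5 − 0) − 5 = 0 plus torsion [2], so Ȟ^1 ≅ Z/2
Ȟ^2 = (0 − 0) − 0 = 0, so Ȟ^2 ≅ 0

Ȟ^0 ≅ 0; Ȟ^1 ≅ Z/2; Ȟ^2 ≅ 0


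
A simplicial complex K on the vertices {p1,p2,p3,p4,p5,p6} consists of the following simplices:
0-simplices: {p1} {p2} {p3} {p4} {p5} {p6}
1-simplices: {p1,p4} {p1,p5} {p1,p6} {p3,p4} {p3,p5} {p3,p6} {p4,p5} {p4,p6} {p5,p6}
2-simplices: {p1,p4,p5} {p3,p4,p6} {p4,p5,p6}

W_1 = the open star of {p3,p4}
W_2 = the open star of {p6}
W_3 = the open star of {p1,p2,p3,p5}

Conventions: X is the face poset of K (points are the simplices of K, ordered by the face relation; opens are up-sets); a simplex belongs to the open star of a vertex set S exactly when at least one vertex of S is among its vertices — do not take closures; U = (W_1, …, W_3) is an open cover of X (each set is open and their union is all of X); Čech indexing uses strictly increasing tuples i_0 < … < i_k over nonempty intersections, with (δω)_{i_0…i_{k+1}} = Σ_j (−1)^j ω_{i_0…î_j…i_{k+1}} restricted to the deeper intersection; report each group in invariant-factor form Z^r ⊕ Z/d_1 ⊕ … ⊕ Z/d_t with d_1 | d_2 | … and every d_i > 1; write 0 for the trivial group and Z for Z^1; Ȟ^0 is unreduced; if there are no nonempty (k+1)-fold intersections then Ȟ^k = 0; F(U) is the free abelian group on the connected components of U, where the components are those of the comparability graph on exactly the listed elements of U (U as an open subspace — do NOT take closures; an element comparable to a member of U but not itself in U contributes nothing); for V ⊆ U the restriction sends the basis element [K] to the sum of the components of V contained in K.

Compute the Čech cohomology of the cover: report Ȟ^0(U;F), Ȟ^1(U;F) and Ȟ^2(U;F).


Ȟ^0 = Z^2; Ȟ^1 = Z^2; Ȟ^2 = 0

nonempty intersections:
  W1={{p3},{p4},{p1,p4},{p3,p4},{p3,p5},{p3,p6},{p4,p5},{p4,p6},{p1,p4,p5},{p3,p4,p6},{p4,p5,p6}} W2={{p6},{p1,p6},{p3,p6},{p4,p6},{p5,p6},{p3,p4,p6},{p4,p5,p6}} W3={{p1},{p2},{p3},{p5},{p1,p4},{p1,p5},{p1,p6},{p3,p4},{p3,p5},{p3,p6},{p4,p5},{p5,p6},{p1,p4,p5},{p3,p4,p6},{p4,p5,p6}}
  W12={{p3,p6},{p4,p6},{p3,p4,p6},{p4,p5,p6}} W13={{p3},{p1,p4},{p3,p4},{p3,p5},{p3,p6},{p4,p5},{p1,p4,p5},{p3,p4,p6},{p4,p5,p6}} W23={{p1,p6},{p3,p6},{p5,p6},{p3,p4,p6},{p4,p5,p6}}
  W123={{p3,p6},{p3,p4,p6},{p4,p5,p6}}
components per intersection:
  W1: {{p3},{p4},{p1,p4},{p3,p4},{p3,p5},{p3,p6},{p4,p5},{p4,p6},{p1,p4,p5},{p3,p4,p6},{p4,p5,p6}}
  W2: {{p6},{p1,p6},{p3,p6},{p4,p6},{p5,p6},{p3,p4,p6},{p4,p5,p6}}
  W3: {{p1},{p3},{p5},{p1,p4},{p1,p5},{p1,p6},{p3,p4},{p3,p5},{p3,p6},{p4,p5},{p5,p6},{p1,p4,p5},{p3,p4,p6},{p4,p5,p6}} {{p2}}
  W12: {{p3,p6},{p4,p6},{p3,p4,p6},{p4,p5,p6}}
  W13: {{p3},{p3,p4},{p3,p5},{p3,p6},{p3,p4,p6}} {{p1,p4},{p4,p5},{p1,p4,p5},{p4,p5,p6}}
  W23: {{p1,p6}} {{p3,p6},{p3,p4,p6}} {{p5,p6},{p4,p5,p6}}
  W123: {{p3,p6},{p3,p4,p6}} {{p4,p5,p6}}
C dims 4,6,2; δ0: rk 2, SNF 1^2; δ1: rk 2, SNF 1^2
Ȟ^0: (4−2)−0=2 ⇒ Z^2
Ȟ^1: (6−2)−2=2 ⇒ Z^2
Ȟ^2: (2−0)−2=0 ⇒ 0


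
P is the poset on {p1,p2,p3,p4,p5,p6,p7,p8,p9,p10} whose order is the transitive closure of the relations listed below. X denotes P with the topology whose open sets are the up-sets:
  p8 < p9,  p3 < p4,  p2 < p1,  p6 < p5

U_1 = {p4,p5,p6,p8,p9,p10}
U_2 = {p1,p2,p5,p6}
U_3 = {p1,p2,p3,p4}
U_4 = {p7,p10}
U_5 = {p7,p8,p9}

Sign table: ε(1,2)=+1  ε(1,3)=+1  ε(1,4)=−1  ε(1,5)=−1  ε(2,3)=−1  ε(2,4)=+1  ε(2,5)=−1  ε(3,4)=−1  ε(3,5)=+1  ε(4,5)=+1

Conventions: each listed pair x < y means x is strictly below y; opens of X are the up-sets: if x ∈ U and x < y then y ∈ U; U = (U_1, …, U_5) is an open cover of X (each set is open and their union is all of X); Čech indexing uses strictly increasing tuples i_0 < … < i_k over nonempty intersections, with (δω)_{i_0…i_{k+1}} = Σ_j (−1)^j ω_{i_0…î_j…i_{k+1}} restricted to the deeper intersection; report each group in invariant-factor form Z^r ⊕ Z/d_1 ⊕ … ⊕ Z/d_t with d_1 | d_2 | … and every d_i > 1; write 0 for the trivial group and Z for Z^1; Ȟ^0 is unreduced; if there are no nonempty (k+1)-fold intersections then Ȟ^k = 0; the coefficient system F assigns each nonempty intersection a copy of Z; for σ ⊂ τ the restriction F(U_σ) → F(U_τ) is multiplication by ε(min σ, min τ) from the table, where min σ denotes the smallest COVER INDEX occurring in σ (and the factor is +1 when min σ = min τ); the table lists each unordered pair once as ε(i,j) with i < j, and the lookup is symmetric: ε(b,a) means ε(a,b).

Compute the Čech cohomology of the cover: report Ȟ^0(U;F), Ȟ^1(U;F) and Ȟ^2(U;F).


Ȟ^0(U;F) ≅ 0, Ȟ^1(U;F) ≅ Z ⊕ Z/2, Ȟ^2(U;F) ≅ 0

nonempty overlaps:
  U12={p5,p6} U13={p4} U14={p10} U15={p8,p9} U23={p1,p2} U45={p7}
C dims 5,6; δ0: rk 5, SNF 1^4·2
degree 0: 5−5−0 = 0 → Ȟ^0 ≅ 0
degree 1: 6−0−5 = 1 plus torsion [2] → Ȟ^1 ≅ Z ⊕ Z/2
degree 2: 0−0−0 = 0 → Ȟ^2 ≅ 0


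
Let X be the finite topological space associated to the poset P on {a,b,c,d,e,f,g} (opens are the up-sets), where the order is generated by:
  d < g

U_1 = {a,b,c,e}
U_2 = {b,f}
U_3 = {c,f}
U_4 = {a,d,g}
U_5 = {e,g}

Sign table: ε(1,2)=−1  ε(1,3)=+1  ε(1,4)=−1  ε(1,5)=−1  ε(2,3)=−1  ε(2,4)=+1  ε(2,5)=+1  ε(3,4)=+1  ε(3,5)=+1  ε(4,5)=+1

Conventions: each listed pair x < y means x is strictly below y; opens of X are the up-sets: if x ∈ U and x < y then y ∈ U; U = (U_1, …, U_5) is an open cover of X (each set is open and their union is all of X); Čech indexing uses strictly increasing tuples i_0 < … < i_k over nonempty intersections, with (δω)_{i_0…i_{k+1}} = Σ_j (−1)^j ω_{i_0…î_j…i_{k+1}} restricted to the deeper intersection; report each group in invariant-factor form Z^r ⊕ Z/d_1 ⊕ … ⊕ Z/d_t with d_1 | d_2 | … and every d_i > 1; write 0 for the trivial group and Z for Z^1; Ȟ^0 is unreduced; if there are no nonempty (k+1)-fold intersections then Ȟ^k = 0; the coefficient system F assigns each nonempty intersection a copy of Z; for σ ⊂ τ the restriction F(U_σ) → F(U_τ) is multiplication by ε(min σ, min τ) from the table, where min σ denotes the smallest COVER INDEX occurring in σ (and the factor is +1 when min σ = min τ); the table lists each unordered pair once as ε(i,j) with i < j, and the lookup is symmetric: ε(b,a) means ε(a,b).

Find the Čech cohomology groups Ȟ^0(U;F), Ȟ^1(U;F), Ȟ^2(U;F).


Ȟ^0(U;F) ≅ Z; Ȟ^1(U;F) ≅ Z^2; Ȟ^2(U;F) ≅ 0

nerve of the cover:
  U12={b} U13={c} U14={a} U15={e} U23={f} U45={g}
C dims 5,6; δ0: rk 4, SNF 1^4
Ȟ^0 = (5 − 4) − 0 = 1, so Ȟ^0 ≅ Z
Ȟ^1 = (6 − 0) − 4 = 2, so Ȟ^1 ≅ Z^2
Ȟ^2 = (0 − 0) − 0 = 0, so Ȟ^2 ≅ 0


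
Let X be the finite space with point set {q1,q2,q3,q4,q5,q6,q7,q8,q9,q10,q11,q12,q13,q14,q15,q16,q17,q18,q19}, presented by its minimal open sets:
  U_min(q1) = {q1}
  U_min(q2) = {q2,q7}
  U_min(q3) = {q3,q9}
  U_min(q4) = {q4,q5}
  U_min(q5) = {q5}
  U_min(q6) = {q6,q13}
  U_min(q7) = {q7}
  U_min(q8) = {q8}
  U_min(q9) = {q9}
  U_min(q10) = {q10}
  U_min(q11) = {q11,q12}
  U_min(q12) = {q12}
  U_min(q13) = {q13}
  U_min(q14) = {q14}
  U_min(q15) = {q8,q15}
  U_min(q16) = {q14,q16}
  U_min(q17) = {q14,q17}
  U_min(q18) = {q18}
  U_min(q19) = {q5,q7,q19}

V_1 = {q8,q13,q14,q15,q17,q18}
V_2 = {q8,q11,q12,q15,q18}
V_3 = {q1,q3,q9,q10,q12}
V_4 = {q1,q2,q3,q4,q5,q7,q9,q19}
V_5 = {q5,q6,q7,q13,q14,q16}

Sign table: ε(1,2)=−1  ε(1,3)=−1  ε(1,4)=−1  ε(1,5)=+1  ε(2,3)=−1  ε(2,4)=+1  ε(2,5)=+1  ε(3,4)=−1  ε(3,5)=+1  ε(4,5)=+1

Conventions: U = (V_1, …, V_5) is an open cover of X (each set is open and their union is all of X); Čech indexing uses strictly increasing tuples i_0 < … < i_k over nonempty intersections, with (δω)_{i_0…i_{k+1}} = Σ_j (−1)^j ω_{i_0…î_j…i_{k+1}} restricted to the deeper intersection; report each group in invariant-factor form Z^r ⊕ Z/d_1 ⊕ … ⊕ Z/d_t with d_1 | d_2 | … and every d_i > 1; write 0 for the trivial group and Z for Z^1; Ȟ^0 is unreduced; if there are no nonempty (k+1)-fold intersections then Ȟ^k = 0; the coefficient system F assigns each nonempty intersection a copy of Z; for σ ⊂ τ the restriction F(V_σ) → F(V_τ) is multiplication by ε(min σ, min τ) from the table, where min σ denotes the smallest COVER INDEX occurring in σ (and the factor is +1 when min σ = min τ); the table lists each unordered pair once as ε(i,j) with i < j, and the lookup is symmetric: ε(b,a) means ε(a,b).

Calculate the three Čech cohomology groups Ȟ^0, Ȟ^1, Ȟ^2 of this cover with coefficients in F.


Ȟ^0 ≅ 0,  Ȟ^1 ≅ Z/2,  Ȟ^2 ≅ 0

nerve simplices:
  V12={q8,q15,q18} V15={q13,q14} V23={q12} V34={q1,q3,q9} V45={q5,q7}
C dims 5,5; δ0: rk 5, SNF 1^4·2
degree 0: 5−5−0 = 0 → Ȟ^0 ≅ 0
degree 1: 5−0−5 = 0 plus torsion [2] → Ȟ^1 ≅ Z/2
degree 2: 0−0−0 = 0 → Ȟ^2 ≅ 0


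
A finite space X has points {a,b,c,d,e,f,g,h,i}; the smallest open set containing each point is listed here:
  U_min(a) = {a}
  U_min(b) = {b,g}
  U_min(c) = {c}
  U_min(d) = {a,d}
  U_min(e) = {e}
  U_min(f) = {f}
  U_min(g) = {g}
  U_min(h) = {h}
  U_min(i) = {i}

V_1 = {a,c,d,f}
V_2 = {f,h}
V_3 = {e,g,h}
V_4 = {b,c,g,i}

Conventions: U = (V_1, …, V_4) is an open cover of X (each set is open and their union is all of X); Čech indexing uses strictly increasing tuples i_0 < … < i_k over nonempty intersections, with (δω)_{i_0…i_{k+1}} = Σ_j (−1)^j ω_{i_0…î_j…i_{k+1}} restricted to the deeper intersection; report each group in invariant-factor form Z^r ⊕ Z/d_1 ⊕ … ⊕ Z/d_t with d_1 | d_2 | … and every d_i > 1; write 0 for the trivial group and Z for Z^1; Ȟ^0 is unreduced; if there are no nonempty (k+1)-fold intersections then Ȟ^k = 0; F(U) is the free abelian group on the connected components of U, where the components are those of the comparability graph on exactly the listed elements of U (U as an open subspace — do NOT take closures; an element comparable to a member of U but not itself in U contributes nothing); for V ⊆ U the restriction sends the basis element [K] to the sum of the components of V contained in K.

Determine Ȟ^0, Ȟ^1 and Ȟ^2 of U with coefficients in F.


intersection data:
  V12={f} V14={c} V23={h} V34={g}
components per intersection:
  V1: {a,d} {c} {f}
  V2: {f} {h}
  V3: {e} {g} {h}
  V4: {b,g} {c} {i}
  V12: {f}
  V14: {c}
  V23: {h}
  V34: {g}
C dims 11,4; δ0: rk 4, SNF 1^4
Ȟ^0 = (11 − 4) − 0 = 7, so Ȟ^0 ≅ Z^7
Ȟ^1 = (4 − 0) − 4 = 0, so Ȟ^1 ≅ 0
Ȟ^2 = (0 − 0) − 0 = 0, so Ȟ^2 ≅ 0

Ȟ^0(U;F) ≅ Z^7, Ȟ^1(U;F) ≅ 0, Ȟ^2(U;F) ≅ 0


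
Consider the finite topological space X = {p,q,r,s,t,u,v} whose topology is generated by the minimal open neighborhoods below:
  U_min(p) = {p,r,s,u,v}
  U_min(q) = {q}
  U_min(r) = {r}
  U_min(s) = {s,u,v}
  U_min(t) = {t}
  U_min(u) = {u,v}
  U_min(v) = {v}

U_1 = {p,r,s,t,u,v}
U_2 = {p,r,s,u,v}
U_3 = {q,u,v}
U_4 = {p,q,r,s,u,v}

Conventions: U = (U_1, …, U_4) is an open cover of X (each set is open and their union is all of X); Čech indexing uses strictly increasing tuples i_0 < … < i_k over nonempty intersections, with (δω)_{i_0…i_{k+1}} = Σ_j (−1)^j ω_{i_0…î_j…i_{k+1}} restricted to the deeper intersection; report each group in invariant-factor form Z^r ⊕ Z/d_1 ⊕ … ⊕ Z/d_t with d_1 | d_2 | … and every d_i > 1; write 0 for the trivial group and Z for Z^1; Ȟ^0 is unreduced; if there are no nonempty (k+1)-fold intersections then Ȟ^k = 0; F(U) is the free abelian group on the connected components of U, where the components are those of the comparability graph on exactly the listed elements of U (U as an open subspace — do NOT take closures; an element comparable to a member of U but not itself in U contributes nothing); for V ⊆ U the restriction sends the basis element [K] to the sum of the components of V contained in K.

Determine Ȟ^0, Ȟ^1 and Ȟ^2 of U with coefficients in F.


nerve of the cover:
  U12={p,r,s,u,v} U13={u,v} U14={p,r,s,u,v} U23={u,v} U24={p,r,s,u,v} U34={q,u,v}
  U123={u,v} U124={p,r,s,u,v} U134={u,v} U234={u,v}
  U1234={u,v}
components per intersection:
  U1: {p,r,s,u,v} {t}
  U2: {p,r,s,u,v}
  U3: {q} {u,v}
  U4: {p,r,s,u,v} {q}
  U12: {p,r,s,u,v}
  U13: {u,v}
  U14: {p,r,s,u,v}
  U23: {u,v}
  U24: {p,r,s,u,v}
  U34: {q} {u,v}
  U123: {u,v}
  U124: {p,r,s,u,v}
  U134: {u,v}
  U234: {u,v}
  U1234: {u,v}
C dims 7,7,4,1; δ0: rk 4, SNF 1^4; δ1: rk 3, SNF 1^3; δ2: rk 1, SNF 1^1
Ȟ^0 = (7 − 4) − 0 = 3, so Ȟ^0 ≅ Z^3
Ȟ^1 = (7 − 3) − 4 = 0, so Ȟ^1 ≅ 0
Ȟ^2 = (4 − 1) − 3 = 0, so Ȟ^2 ≅ 0

Ȟ^0 ≅ Z^3, Ȟ^1 ≅ 0 and Ȟ^2 ≅ 0


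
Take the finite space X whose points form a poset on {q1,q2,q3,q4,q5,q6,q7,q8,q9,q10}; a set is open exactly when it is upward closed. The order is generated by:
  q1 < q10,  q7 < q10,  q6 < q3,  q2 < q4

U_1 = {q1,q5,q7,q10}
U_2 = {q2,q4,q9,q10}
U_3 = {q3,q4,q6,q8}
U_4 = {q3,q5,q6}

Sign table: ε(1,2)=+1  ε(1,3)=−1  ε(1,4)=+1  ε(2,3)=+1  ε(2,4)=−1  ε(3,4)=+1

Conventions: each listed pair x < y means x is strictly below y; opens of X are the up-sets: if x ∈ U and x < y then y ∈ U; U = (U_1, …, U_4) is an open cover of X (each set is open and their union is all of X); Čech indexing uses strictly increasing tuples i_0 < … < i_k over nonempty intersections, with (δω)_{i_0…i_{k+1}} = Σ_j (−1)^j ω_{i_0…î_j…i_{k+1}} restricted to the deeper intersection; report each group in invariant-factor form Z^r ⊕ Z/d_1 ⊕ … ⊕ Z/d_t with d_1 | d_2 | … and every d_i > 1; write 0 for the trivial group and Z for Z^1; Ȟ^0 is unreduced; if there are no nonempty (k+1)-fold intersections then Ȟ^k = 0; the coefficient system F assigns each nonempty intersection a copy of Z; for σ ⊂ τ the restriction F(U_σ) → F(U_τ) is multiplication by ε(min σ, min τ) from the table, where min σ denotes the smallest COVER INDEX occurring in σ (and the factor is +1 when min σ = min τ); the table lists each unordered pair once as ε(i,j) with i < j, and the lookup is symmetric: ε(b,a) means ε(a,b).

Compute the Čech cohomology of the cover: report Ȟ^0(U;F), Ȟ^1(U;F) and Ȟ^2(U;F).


Ȟ^0(U;F) ≅ Z, Ȟ^1(U;F) ≅ Z, Ȟ^2(U;F) ≅ 0

nerve simplices:
  U12={q10} U14={q5} U23={q4} U34={q3,q6}
C dims 4,4; δ0: rk 3, SNF 1^3
degree 0: 4−3−0 = 1 → Ȟ^0 ≅ Z
degree 1: 4−0−3 = 1 → Ȟ^1 ≅ Z
degree 2: 0−0−0 = 0 → Ȟ^2 ≅ 0


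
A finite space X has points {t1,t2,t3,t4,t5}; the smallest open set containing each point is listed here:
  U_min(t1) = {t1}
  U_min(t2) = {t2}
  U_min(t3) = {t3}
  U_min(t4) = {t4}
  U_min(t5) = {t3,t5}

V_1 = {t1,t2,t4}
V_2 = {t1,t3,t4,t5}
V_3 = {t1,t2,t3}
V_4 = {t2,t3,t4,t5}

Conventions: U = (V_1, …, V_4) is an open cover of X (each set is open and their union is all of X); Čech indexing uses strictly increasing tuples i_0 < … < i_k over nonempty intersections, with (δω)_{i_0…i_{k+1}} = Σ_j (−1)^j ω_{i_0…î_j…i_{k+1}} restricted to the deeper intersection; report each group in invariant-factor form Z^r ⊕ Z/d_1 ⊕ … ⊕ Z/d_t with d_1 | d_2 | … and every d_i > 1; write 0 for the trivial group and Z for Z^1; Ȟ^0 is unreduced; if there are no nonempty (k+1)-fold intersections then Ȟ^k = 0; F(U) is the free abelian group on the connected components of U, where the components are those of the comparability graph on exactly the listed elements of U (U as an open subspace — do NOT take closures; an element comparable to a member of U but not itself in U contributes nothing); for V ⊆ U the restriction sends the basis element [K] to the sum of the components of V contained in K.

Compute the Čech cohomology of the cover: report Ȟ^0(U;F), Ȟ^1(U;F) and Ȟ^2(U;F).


Ȟ^0(U;F) ≅ Z^4, Ȟ^1(U;F) ≅ 0, Ȟ^2(U;F) ≅ 0

nonempty overlaps:
  V12={t1,t4} V13={t1,t2} V14={t2,t4} V23={t1,t3} V24={t3,t4,t5} V34={t2,t3}
  V123={t1} V124={t4} V134={t2} V234={t3}
components per intersection:
  V1: {t1} {t2} {t4}
  V2: {t1} {t3,t5} {t4}
  V3: {t1} {t2} {t3}
  V4: {t2} {t3,t5} {t4}
  V12: {t1} {t4}
  V13: {t1} {t2}
  V14: {t2} {t4}
  V23: {t1} {t3}
  V24: {t3,t5} {t4}
  V34: {t2} {t3}
  V123: {t1}
  V124: {t4}
  V134: {t2}
  V234: {t3}
C dims 12,12,4; δ0: rk 8, SNF 1^8; δ1: rk 4, SNF 1^4
degree 0: 12−8−0 = 4 → Ȟ^0 ≅ Z^4
degree 1: 12−4−8 = 0 → Ȟ^1 ≅ 0
degree 2: 4−0−4 = 0 → Ȟ^2 ≅ 0


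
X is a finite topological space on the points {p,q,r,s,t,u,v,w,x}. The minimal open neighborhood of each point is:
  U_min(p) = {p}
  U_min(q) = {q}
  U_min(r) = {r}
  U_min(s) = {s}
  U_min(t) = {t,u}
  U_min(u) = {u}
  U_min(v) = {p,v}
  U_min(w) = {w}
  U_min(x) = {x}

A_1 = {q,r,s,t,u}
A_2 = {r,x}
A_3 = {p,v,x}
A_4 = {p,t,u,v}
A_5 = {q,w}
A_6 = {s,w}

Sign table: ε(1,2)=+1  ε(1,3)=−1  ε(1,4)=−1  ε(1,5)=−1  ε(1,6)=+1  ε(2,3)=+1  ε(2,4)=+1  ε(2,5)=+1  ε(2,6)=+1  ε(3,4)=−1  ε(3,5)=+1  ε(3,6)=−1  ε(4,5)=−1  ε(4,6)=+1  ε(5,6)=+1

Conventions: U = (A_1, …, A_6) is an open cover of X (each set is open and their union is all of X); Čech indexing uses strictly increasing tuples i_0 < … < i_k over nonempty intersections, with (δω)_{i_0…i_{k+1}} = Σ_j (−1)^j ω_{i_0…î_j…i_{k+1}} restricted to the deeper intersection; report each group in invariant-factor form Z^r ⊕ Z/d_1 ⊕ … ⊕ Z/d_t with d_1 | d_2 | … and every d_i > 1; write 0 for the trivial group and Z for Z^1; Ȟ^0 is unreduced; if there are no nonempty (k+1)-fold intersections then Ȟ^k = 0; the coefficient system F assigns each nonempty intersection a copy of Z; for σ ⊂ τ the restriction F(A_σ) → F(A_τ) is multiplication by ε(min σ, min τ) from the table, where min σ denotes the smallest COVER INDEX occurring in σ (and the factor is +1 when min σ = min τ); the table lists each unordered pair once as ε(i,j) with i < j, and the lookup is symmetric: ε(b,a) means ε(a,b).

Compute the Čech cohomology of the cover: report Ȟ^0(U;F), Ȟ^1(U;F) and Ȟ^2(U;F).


Ȟ^0 ≅ 0, Ȟ^1 ≅ Z ⊕ Z/2 and Ȟ^2 ≅ 0

nonempty intersections:
  A12={r} A14={t,u} A15={q} A16={s} A23={x} A34={p,v} A56={w}
C dims 6,7; δ0: rk 6, SNF 1^5·2
Ȟ^0: (6−6)−0=0 ⇒ 0
Ȟ^1: (7−0)−6=1 plus torsion [2] ⇒ Z ⊕ Z/2
Ȟ^2: (0−0)−0=0 ⇒ 0


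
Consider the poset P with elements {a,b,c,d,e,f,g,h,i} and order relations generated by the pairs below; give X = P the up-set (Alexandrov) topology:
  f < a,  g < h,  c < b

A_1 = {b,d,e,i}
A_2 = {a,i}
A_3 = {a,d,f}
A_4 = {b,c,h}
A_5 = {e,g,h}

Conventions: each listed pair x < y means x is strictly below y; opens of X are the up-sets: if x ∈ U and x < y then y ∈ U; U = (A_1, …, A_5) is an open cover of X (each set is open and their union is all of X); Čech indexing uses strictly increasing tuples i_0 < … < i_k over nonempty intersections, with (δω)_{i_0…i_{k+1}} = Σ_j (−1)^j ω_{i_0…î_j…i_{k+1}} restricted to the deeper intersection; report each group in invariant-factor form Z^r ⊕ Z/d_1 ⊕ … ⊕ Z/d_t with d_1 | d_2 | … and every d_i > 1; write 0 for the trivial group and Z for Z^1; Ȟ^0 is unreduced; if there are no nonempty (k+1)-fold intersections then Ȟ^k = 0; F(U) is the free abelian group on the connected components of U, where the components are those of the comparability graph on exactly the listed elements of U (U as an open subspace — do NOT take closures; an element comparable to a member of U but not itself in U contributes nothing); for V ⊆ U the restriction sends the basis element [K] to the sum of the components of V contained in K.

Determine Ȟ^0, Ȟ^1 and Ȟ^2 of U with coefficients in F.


cover nerve:
  A12={i} A13={d} A14={b} A15={e} A23={a} A45={h}
components per intersection:
  A1: {b} {d} {e} {i}
  A2: {a} {i}
  A3: {a,f} {d}
  A4: {b,c} {h}
  A5: {e} {g,h}
  A12: {i}
  A13: {d}
  A14: {b}
  A15: {e}
  A23: {a}
  A45: {h}
C dims 12,6; δ0: rk 6, SNF 1^6
Ȟ^0: (12−6)−0=6 ⇒ Z^6
Ȟ^1: (6−0)−6=0 ⇒ 0
Ȟ^2: (0−0)−0=0 ⇒ 0

Ȟ^0 ≅ Z^6, Ȟ^1 ≅ 0 and Ȟ^2 ≅ 0


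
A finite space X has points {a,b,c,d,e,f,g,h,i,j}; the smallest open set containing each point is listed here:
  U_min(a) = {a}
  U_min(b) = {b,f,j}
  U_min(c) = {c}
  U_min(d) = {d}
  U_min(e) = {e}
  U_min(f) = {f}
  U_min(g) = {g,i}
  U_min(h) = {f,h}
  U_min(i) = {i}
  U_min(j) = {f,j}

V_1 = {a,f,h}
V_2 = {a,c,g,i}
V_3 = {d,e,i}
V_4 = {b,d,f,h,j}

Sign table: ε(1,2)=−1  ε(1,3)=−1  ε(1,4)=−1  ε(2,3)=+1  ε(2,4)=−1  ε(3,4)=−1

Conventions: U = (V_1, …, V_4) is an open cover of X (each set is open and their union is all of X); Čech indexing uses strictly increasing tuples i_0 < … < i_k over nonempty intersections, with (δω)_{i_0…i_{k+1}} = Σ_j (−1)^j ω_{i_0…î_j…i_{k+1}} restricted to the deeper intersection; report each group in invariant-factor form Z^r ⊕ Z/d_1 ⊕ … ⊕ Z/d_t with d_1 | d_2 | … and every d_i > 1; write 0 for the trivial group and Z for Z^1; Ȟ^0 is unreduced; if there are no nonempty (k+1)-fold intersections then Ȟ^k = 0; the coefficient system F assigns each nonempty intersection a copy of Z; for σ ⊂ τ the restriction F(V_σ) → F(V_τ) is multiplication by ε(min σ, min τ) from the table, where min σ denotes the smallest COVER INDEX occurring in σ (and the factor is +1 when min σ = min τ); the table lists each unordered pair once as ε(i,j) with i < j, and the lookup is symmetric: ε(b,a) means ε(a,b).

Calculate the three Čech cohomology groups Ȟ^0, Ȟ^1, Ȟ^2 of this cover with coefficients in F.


nerve of the cover:
  V12={a} V14={f,h} V23={i} V34={d}
C dims 4,4; δ0: rk 4, SNF 1^3·2
Ȟ^0 = (4 − 4) − 0 = 0, so Ȟ^0 ≅ 0
Ȟ^1 = (4 − 0) − 4 = 0 plus torsion [2], so Ȟ^1 ≅ Z/2
Ȟ^2 = (0 − 0) − 0 = 0, so Ȟ^2 ≅ 0

Ȟ^0 = 0, Ȟ^1 = Z/2 and Ȟ^2 = 0


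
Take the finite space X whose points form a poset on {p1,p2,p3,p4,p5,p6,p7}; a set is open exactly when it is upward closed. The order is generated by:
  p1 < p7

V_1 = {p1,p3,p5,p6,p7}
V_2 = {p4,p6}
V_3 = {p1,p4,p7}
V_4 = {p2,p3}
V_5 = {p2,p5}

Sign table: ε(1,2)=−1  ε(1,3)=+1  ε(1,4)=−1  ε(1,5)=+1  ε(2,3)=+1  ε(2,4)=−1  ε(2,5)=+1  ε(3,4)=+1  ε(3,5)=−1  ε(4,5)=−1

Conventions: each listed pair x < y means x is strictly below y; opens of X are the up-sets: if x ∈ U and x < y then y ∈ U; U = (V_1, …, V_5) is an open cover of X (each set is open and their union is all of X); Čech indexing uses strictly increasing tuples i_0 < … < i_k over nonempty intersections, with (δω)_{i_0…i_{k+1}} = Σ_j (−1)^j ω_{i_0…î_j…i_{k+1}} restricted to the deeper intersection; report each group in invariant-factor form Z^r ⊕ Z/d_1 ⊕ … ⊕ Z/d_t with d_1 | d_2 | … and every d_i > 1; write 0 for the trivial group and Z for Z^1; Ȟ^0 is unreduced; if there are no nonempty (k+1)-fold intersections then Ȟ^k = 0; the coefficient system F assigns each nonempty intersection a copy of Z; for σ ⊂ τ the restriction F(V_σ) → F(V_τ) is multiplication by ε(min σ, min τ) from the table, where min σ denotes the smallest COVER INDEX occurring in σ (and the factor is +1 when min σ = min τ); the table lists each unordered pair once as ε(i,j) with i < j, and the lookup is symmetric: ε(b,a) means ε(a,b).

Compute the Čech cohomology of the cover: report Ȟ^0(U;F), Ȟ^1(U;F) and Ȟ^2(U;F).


Ȟ^0(U;F) ≅ 0, Ȟ^1(U;F) ≅ Z ⊕ Z/2, Ȟ^2(U;F) ≅ 0

nonempty overlaps:
  V12={p6} V13={p1,p7} V14={p3} V15={p5} V23={p4} V45={p2}
C dims 5,6; δ0: rk 5, SNF 1^4·2
degree 0: 5−5−0 = 0 → Ȟ^0 ≅ 0
degree 1: 6−0−5 = 1 plus torsion [2] → Ȟ^1 ≅ Z ⊕ Z/2
degree 2: 0−0−0 = 0 → Ȟ^2 ≅ 0


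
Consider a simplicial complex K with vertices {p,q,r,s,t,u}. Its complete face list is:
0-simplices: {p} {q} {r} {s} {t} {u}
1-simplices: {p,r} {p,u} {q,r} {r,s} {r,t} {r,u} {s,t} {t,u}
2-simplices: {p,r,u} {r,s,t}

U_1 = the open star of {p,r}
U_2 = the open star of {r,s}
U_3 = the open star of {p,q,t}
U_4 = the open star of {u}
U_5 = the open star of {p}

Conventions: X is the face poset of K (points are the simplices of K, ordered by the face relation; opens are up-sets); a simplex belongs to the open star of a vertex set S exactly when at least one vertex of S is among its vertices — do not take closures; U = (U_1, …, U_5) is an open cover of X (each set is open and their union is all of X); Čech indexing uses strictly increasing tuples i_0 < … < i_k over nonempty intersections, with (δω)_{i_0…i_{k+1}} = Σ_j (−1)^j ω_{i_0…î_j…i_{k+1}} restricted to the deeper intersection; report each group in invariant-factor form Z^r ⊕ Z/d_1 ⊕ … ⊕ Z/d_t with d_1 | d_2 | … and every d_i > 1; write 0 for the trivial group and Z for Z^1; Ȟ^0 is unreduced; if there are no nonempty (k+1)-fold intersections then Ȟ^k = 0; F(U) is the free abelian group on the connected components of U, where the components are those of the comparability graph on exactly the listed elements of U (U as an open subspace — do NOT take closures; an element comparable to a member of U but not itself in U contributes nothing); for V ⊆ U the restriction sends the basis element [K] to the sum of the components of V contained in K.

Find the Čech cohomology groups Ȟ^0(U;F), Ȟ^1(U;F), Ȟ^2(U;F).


Ȟ^0(U;F) ≅ Z, Ȟ^1(U;F) ≅ Z, Ȟ^2(U;F) ≅ 0

cover nerve:
  U1={{p},{r},{p,r},{p,u},{q,r},{r,s},{r,t},{r,u},{p,r,u},{r,s,t}} U2={{r},{s},{p,r},{q,r},{r,s},{r,t},{r,u},{s,t},{p,r,u},{r,s,t}} U3={{p},{q},{t},{p,r},{p,u},{q,r},{r,t},{s,t},{t,u},{p,r,u},{r,s,t}} U4={{u},{p,u},{r,u},{t,u},{p,r,u}} U5={{p},{p,r},{p,u},{p,r,u}}
  U12={{r},{p,r},{q,r},{r,s},{r,t},{r,u},{p,r,u},{r,s,t}} U13={{p},{p,r},{p,u},{q,r},{r,t},{p,r,u},{r,s,t}} U14={{p,u},{r,u},{p,r,u}} U15={{p},{p,r},{p,u},{p,r,u}} U23={{p,r},{q,r},{r,t},{s,t},{p,r,u},{r,s,t}} U24={{r,u},{p,r,u}} U25={{p,r},{p,r,u}} U34={{p,u},{t,u},{p,r,u}} U35={{p},{p,r},{p,u},{p,r,u}} U45={{p,u},{p,r,u}}
  U123={{p,r},{q,r},{r,t},{p,r,u},{r,s,t}} U124={{r,u},{p,r,u}} U125={{p,r},{p,r,u}} U134={{p,u},{p,r,u}} U135={{p},{p,r},{p,u},{p,r,u}} U145={{p,u},{p,r,u}} U234={{p,r,u}} U235={{p,r},{p,r,u}} U245={{p,r,u}} U345={{p,u},{p,r,u}}
  U1234={{p,r,u}} U1235={{p,r},{p,r,u}} U1245={{p,r,u}} U1345={{p,u},{p,r,u}} U2345={{p,r,u}}
  U12345={{p,r,u}}
components per intersection:
  U1: {{p},{r},{p,r},{p,u},{q,r},{r,s},{r,t},{r,u},{p,r,u},{r,s,t}}
  U2: {{r},{s},{p,r},{q,r},{r,s},{r,t},{r,u},{s,t},{p,r,u},{r,s,t}}
  U3: {{p},{p,r},{p,u},{p,r,u}} {{q},{q,r}} {{t},{r,t},{s,t},{t,u},{r,s,t}}
  U4: {{u},{p,u},{r,u},{t,u},{p,r,u}}
  U5: {{p},{p,r},{p,u},{p,r,u}}
  U12: {{r},{p,r},{q,r},{r,s},{r,t},{r,u},{p,r,u},{r,s,t}}
  U13: {{p},{p,r},{p,u},{p,r,u}} {{q,r}} {{r,t},{r,s,t}}
  U14: {{p,u},{r,u},{p,r,u}}
  U15: {{p},{p,r},{p,u},{p,r,u}}
  U23: {{p,r},{p,r,u}} {{q,r}} {{r,t},{s,t},{r,s,t}}
  U24: {{r,u},{p,r,u}}
  U25: {{p,r},{p,r,u}}
  U34: {{p,u},{p,r,u}} {{t,u}}
  U35: {{p},{p,r},{p,u},{p,r,u}}
  U45: {{p,u},{p,r,u}}
  U123: {{p,r},{p,r,u}} {{q,r}} {{r,t},{r,s,t}}
  U124: {{r,u},{p,r,u}}
  U125: {{p,r},{p,r,u}}
  U134: {{p,u},{p,r,u}}
  U135: {{p},{p,r},{p,u},{p,r,u}}
  U145: {{p,u},{p,r,u}}
  U234: {{p,r,u}}
  U235: {{p,r},{p,r,u}}
  U245: {{p,r,u}}
  U345: {{p,u},{p,r,u}}
  U1234: {{p,r,u}}
  U1235: {{p,r},{p,r,u}}
  U1245: {{p,r,u}}
  U1345: {{p,u},{p,r,u}}
  U2345: {{p,r,u}}
  U12345: {{p,r,u}}
C dims 7,15,12,5; δ0: rk 6, SNF 1^6; δ1: rk 8, SNF 1^8; δ2: rk 4, SNF 1^4
Ȟ^0: (7−6)−0=1 ⇒ Z
Ȟ^1: (15−8)−6=1 ⇒ Z
Ȟ^2: (12−4)−8=0 ⇒ 0
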